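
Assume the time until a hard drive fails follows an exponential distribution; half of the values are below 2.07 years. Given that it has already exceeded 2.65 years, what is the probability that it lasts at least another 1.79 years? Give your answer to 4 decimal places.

0.5491

For an exponential, median = ln(2)/λ, so λ = ln 2 / 2.07 = 0.334854 per year.
By the memoryless property, P(X > 2.65+1.79 | X > 2.65) = P(X > 1.79).
P(X > 1.79) = e^(−0.59939) ≈ 0.5491.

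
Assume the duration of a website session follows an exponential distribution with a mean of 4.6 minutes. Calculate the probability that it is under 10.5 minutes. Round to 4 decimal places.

0.8980

The rate is λ = 1/4.6 = 0.217391 per minute.
P(X ≤ 10.5) = 1 − e^(−λ·10.5) = 1 − e^(−2.2826) ≈ 0.8980.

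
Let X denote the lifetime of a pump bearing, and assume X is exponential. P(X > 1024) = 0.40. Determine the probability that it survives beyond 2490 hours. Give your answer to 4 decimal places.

0.1077

e^(−λ·1024) = 0.40 ⇒ λ = −ln(0.40)/1024 = 0.000894815.
P(X > 2490) = e^(−0.000894815·2490) = e^(−2.2281) ≈ 0.1077.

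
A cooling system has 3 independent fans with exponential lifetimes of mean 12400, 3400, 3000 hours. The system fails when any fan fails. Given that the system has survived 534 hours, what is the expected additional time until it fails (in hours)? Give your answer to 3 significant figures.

First-failure rate Σλ = 1/12400 + 1/3400 + 1/3000 = 0.000708096.
By memorylessness the expected residual is 1/Σλ = 1412.24 hours, regardless of the 534 already elapsed.

1410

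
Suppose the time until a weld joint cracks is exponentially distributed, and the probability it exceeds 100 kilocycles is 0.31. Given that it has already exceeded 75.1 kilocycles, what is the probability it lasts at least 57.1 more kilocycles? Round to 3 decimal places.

0.512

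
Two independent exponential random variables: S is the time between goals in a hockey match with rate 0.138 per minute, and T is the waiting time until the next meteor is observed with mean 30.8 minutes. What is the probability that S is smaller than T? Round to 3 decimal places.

0.810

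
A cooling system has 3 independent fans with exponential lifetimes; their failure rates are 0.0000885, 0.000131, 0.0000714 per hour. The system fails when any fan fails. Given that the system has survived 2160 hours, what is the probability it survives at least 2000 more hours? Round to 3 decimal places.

0.559

Time to first failure ~ Exp(Σλ) with Σλ = 0.0002909.
By memorylessness, P(T > 2160+2000 | T > 2160) = P(T > 2000) = e^(−0.0002909·2000) ≈ 0.559.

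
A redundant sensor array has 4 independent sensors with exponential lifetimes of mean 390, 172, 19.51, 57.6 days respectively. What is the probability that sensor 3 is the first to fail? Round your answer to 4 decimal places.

0.6657

Rates: λ_i = 1/mean_i → 0.0025641, 0.00581395, 0.0512558, 0.0173611; Σλ = 0.0769949.
P(sensor 3 first) = λ_3/Σλ = 0.0512558/0.0769949 ≈ 0.6657.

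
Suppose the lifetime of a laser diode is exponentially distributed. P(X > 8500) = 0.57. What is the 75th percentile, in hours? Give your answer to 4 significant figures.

e^(−λ·8500) = 0.57 ⇒ λ = −ln(0.57)/8500 = 0.0000661316.
75th percentile: 1 − e^(−λt) = 0.75, t = −ln(0.25)/λ = 20962.6 hours.

20960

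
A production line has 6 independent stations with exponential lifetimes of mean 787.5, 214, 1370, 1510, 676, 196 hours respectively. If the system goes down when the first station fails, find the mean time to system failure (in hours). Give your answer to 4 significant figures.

71.86

The first failure time is exponential with rate Σλ_i = 1/787.5 + 1/214 + 1/1370 + 1/1510 + 1/676 + 1/196 = 0.0139162 per hour.
E[min] = 1/Σλ = 1/0.0139162 = 71.8584 hours.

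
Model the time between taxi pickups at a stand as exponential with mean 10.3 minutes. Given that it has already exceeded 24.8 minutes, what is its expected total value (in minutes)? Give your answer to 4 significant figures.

The rate is λ = 1/10.3 = 0.0970874 per minute.
By memorylessness, E[X | X > 24.8] = 24.8 + 1/λ = 24.8 + 10.3 = 35.1 minutes.

35.10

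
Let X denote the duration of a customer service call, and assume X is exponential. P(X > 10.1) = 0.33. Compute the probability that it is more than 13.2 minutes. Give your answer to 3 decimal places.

0.235

e^(−λ·10.1) = 0.33 ⇒ λ = −ln(0.33)/10.1 = 0.109769.
P(X > 13.2) = e^(−0.109769·13.2) = e^(−1.4489) ≈ 0.235.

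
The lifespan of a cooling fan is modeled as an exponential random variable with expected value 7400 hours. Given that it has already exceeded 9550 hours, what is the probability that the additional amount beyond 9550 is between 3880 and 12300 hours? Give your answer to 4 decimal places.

The rate is λ = 1/7400 = 0.000135135 per hour.
Memoryless: the residual past 9550 is again Exp(λ).
P(3880 < residual < 12300) = e^(−λ·3880) − e^(−λ·12300) = 0.59196 − 0.18973 ≈ 0.4022.

0.4022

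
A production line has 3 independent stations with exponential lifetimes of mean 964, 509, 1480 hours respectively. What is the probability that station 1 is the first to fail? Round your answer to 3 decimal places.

0.282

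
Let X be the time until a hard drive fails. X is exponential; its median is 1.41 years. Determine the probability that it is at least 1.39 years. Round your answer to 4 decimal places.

For an exponential, median = ln(2)/λ, so λ = ln 2 / 1.41 = 0.491594 per year.
P(X > 1.39) = e^(−λ·1.39) = e^(−0.68332) ≈ 0.5049.

0.5049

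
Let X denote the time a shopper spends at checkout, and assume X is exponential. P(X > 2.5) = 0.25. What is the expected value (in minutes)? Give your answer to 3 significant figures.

e^(−λ·2.5) = 0.25 ⇒ λ = −ln(0.25)/2.5 = 0.554518.
Mean = 1/λ = 1.80337 minutes.

1.80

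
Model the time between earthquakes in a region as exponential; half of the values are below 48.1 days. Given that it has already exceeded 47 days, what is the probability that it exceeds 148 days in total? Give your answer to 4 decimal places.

0.2333

For an exponential, median = ln(2)/λ, so λ = ln 2 / 48.1 = 0.0144105 per day.
By the memoryless property, P(X > 47+101 | X > 47) = P(X > 101).
P(X > 101) = e^(−1.4555) ≈ 0.2333.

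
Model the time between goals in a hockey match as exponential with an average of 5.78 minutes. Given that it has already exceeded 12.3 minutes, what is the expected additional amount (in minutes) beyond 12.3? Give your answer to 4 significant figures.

5.780

The rate is λ = 1/5.78 = 0.17301 per minute.
By memorylessness, the remaining amount past any threshold is again Exp(λ) with mean 1/λ = 5.78 minutes.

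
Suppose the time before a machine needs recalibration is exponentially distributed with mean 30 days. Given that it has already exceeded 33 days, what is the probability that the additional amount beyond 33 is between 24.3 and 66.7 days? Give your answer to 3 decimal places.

0.337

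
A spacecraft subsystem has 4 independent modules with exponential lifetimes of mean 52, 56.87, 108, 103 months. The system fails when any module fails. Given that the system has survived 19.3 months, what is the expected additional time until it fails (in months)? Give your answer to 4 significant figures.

First-failure rate Σλ = 1/52 + 1/56.87 + 1/108 + 1/103 = 0.0557827.
By memorylessness the expected residual is 1/Σλ = 17.9267 months, regardless of the 19.3 already elapsed.

17.93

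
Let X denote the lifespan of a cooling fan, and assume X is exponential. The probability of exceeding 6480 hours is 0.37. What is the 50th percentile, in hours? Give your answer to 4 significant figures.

e^(−λ·6480) = 0.37 ⇒ λ = −ln(0.37)/6480 = 0.000153434.
50th percentile: 1 − e^(−λt) = 0.5, t = −ln(0.5)/λ = 4517.56 hours.

4518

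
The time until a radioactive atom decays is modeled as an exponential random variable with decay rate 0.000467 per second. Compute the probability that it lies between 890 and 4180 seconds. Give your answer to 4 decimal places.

0.5179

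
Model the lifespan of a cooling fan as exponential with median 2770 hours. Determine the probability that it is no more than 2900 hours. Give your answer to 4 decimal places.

For an exponential, median = ln(2)/λ, so λ = ln 2 / 2770 = 0.000250234 per hour.
P(X ≤ 2900) = 1 − e^(−λ·2900) = 1 − e^(−0.72568) ≈ 0.5160.

0.5160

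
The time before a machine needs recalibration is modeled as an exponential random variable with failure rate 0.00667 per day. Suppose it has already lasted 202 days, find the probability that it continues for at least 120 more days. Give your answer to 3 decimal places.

0.449

The exponential is memoryless, so the remaining time is again Exp(λ): the condition X > 202 is irrelevant.
P(X > 120) = e^(−0.8004) ≈ 0.449.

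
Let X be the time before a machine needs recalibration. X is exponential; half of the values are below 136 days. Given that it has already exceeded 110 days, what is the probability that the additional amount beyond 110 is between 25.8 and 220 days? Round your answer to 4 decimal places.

For an exponential, median = ln(2)/λ, so λ = ln 2 / 136 = 0.00509667 per day.
Memoryless: the residual past 110 is again Exp(λ).
P(25.8 < residual < 220) = e^(−λ·25.8) − e^(−λ·220) = 0.87678 − 0.32587 ≈ 0.5509.

0.5509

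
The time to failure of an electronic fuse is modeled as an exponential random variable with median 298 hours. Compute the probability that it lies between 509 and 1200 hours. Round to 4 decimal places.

For an exponential, median = ln(2)/λ, so λ = ln 2 / 298 = 0.002326 per hour.
P(509 < X < 1200) = e^(−λ·509) − e^(−λ·1200) = 0.30607 − 0.06135 ≈ 0.2447.

0.2447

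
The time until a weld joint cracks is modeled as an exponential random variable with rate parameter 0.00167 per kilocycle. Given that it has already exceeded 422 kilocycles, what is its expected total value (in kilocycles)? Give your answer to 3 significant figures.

1020

By memorylessness, E[X | X > 422] = 422 + 1/λ = 422 + 598.802 = 1020.8 kilocycles.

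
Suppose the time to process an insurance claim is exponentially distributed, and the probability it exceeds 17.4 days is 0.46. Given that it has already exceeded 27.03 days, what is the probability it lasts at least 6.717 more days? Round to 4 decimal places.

0.7410

From e^(−λ·17.4) = 0.46, λ = −ln(0.46)/17.4 = 0.0446281.
Memoryless: P(X > 27.03+6.717 | X > 27.03) = P(X > 6.717) = e^(−0.0446281·6.717) ≈ 0.7410.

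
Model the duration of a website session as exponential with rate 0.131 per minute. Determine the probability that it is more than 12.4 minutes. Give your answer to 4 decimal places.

0.1970

P(X > 12.4) = e^(−λ·12.4) = e^(−1.6244) ≈ 0.1970.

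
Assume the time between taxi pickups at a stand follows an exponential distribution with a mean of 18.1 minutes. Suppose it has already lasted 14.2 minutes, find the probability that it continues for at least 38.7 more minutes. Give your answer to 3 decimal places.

0.118

The rate is λ = 1/18.1 = 0.0552486 per minute.
The exponential is memoryless, so the remaining time is again Exp(λ): the condition X > 14.2 is irrelevant.
P(X > 38.7) = e^(−2.1381) ≈ 0.118.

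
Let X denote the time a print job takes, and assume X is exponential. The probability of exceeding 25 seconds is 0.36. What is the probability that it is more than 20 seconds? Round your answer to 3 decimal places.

0.442

e^(−λ·25) = 0.36 ⇒ λ = −ln(0.36)/25 = 0.040866.
P(X > 20) = e^(−0.040866·20) = e^(−0.81732) ≈ 0.442.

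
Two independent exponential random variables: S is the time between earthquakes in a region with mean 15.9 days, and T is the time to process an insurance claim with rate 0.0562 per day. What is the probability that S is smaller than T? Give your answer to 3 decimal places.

0.528

λ_1 = 1/15.9 = 0.0628931, λ_2 = 0.0562.
For independent exponentials, P(S < T) = λ_1/(λ_1+λ_2) = 0.0628931/0.119093 ≈ 0.528.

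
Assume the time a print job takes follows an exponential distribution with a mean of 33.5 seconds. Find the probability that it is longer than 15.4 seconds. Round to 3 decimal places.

0.631

The rate is λ = 1/33.5 = 0.0298507 per second.
P(X > 15.4) = e^(−λ·15.4) = e^(−0.4597) ≈ 0.631.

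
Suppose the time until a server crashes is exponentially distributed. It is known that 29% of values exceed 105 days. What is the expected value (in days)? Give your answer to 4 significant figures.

84.82

e^(−λ·105) = 0.29 ⇒ λ = −ln(0.29)/105 = 0.0117893.
Mean = 1/λ = 84.8228 days.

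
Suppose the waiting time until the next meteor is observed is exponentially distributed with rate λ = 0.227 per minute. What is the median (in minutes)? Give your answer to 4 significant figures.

3.054

Set 1 − e^(−λt) = 0.5, so t = −ln(0.5)/λ = 0.69315/0.227 ≈ 3.05351 minutes.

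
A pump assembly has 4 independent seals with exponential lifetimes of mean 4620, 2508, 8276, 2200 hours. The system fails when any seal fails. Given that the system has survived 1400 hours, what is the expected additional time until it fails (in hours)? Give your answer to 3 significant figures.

First-failure rate Σλ = 1/4620 + 1/2508 + 1/8276 + 1/2200 = 0.00119055.
By memorylessness the expected residual is 1/Σλ = 839.947 hours, regardless of the 1400 already elapsed.

840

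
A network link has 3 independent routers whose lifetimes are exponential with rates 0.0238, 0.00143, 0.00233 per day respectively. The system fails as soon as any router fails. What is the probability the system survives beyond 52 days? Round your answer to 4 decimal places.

The time to first failure is exponential with rate Σλ = 0.0238 + 0.00143 + 0.00233 = 0.02756.
P(min > 52) = e^(−0.02756·52) = e^(−1.4331) ≈ 0.2386.

0.2386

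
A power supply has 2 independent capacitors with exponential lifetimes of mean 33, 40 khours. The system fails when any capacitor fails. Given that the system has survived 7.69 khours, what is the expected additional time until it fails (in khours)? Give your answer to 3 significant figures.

First-failure rate Σλ = 1/33 + 1/40 = 0.055303.
By memorylessness the expected residual is 1/Σλ = 18.0822 khours, regardless of the 7.69 already elapsed.

18.1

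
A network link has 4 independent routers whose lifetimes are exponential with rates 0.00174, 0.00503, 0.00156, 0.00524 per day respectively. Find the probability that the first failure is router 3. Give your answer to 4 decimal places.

The time to first failure is exponential with rate Σλ = 0.00174 + 0.00503 + 0.00156 + 0.00524 = 0.01357.
P(router 3 first) = λ_3/Σλ = 0.00156/0.01357 ≈ 0.1150.

0.1150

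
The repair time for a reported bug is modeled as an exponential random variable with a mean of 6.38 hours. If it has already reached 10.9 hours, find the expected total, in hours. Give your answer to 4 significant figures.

The rate is λ = 1/6.38 = 0.15674 per hour.
By memorylessness, E[X | X > 10.9] = 10.9 + 1/λ = 10.9 + 6.38 = 17.28 hours.

17.28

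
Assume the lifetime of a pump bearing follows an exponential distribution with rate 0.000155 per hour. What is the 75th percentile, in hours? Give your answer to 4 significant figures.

Set 1 − e^(−λt) = 0.75, so t = −ln(0.25)/λ = 1.3863/0.000155 ≈ 8943.83 hours.

8944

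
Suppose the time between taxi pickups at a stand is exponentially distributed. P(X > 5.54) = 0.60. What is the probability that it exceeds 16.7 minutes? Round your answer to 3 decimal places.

e^(−λ·5.54) = 0.60 ⇒ λ = −ln(0.60)/5.54 = 0.0922068.
P(X > 16.7) = e^(−0.0922068·16.7) = e^(−1.5399) ≈ 0.214.

0.214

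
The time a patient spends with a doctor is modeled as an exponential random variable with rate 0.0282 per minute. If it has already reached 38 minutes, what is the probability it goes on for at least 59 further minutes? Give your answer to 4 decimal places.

By the memoryless property, P(X > 38+59 | X > 38) = P(X > 59).
P(X > 59) = e^(−1.6638) ≈ 0.1894.

0.1894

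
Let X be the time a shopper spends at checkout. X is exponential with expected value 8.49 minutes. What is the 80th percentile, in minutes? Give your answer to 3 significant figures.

The rate is λ = 1/8.49 = 0.117786 per minute.
Set 1 − e^(−λt) = 0.8, so t = −ln(0.2)/λ = 1.6094/0.117786 ≈ 13.6641 minutes.

13.7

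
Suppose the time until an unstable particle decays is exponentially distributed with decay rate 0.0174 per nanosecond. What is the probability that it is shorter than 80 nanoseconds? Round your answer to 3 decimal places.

0.751

P(X ≤ 80) = 1 − e^(−λ·80) = 1 − e^(−1.392) ≈ 0.751.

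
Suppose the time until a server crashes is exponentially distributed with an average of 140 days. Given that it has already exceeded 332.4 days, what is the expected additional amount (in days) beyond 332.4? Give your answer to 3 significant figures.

The rate is λ = 1/140 = 0.00714286 per day.
By memorylessness, the remaining amount past any threshold is again Exp(λ) with mean 1/λ = 140 days.

140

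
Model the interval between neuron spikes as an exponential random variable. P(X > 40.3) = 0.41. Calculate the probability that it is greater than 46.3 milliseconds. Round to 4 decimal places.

0.3590

e^(−λ·40.3) = 0.41 ⇒ λ = −ln(0.41)/40.3 = 0.022124.
P(X > 46.3) = e^(−0.022124·46.3) = e^(−1.0243) ≈ 0.3590.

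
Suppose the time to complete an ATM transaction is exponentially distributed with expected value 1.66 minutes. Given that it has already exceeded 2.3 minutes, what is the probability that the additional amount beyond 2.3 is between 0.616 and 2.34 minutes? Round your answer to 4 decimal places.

The rate is λ = 1/1.66 = 0.60241 per minute.
Memoryless: the residual past 2.3 is again Exp(λ).
P(0.616 < residual < 2.34) = e^(−λ·0.616) − e^(−λ·2.34) = 0.68999 − 0.24423 ≈ 0.4458.

0.4458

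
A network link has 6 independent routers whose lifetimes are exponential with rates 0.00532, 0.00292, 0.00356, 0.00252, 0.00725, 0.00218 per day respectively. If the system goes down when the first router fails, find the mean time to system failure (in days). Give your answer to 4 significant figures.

42.11

The time to first failure is exponential with rate Σλ = 0.00532 + 0.00292 + 0.00356 + 0.00252 + 0.00725 + 0.00218 = 0.02375.
E[min] = 1/Σλ = 1/0.02375 = 42.1053 days.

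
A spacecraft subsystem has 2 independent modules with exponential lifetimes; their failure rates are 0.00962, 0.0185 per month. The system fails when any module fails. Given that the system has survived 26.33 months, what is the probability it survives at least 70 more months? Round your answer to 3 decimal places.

0.140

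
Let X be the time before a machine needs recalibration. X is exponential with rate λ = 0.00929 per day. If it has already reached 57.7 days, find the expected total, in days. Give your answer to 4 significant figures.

165.3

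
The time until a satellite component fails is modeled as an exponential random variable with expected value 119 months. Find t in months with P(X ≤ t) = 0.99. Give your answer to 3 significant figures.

548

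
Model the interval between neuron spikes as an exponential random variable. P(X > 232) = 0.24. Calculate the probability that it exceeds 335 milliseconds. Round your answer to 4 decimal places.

e^(−λ·232) = 0.24 ⇒ λ = −ln(0.24)/232 = 0.00615136.
P(X > 335) = e^(−0.00615136·335) = e^(−2.0607) ≈ 0.1274.

0.1274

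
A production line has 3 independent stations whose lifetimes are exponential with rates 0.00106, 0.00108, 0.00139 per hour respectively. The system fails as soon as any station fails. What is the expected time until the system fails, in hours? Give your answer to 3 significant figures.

The time to first failure is exponential with rate Σλ = 0.00106 + 0.00108 + 0.00139 = 0.00353.
E[min] = 1/Σλ = 1/0.00353 = 283.286 hours.

283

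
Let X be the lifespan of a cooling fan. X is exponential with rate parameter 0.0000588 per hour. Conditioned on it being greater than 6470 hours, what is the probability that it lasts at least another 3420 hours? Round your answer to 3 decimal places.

0.818

The exponential is memoryless, so the remaining time is again Exp(λ): the condition X > 6470 is irrelevant.
P(X > 3420) = e^(−0.2011) ≈ 0.818.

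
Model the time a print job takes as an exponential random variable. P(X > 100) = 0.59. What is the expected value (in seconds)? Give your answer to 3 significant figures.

e^(−λ·100) = 0.59 ⇒ λ = −ln(0.59)/100 = 0.00527633.
Mean = 1/λ = 189.526 seconds.

190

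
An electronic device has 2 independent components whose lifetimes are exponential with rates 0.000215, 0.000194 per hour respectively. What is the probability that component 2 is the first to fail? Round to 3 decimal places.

The time to first failure is exponential with rate Σλ = 0.000215 + 0.000194 = 0.000409.
P(component 2 first) = λ_2/Σλ = 0.000194/0.000409 ≈ 0.474.

0.474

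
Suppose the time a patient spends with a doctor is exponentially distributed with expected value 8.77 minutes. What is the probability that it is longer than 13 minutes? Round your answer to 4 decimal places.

0.2271

The rate is λ = 1/8.77 = 0.114025 per minute.
P(X > 13) = e^(−λ·13) = e^(−1.4823) ≈ 0.2271.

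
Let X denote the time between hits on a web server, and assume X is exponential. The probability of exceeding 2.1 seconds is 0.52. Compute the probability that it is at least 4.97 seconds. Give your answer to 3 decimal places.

e^(−λ·2.1) = 0.52 ⇒ λ = −ln(0.52)/2.1 = 0.311394.
P(X > 4.97) = e^(−0.311394·4.97) = e^(−1.5476) ≈ 0.213.

0.213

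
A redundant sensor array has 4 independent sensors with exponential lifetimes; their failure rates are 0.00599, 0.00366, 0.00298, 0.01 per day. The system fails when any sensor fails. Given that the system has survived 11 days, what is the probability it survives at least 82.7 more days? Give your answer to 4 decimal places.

0.1539

Time to first failure ~ Exp(Σλ) with Σλ = 0.02263.
By memorylessness, P(T > 11+82.7 | T > 11) = P(T > 82.7) = e^(−0.02263·82.7) ≈ 0.1539.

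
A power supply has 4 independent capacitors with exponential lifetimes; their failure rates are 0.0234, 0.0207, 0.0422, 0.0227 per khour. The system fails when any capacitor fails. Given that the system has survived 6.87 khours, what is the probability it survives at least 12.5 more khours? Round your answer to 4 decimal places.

0.2560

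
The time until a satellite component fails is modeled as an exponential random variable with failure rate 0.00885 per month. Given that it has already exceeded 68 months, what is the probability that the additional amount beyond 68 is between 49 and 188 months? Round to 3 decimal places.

0.459

Memoryless: the residual past 68 is again Exp(λ).
P(49 < residual < 188) = e^(−λ·49) − e^(−λ·188) = 0.64814 − 0.18942 ≈ 0.459.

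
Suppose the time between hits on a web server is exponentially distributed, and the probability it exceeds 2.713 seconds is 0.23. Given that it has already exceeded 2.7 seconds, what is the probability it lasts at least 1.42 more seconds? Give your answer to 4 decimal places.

From e^(−λ·2.713) = 0.23, λ = −ln(0.23)/2.713 = 0.541716.
Memoryless: P(X > 2.7+1.42 | X > 2.7) = P(X > 1.42) = e^(−0.541716·1.42) ≈ 0.4634.

0.4634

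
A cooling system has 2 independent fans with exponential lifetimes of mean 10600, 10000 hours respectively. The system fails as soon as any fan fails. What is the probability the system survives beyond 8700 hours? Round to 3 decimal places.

0.184

The first failure time is exponential with rate Σλ_i = 1/10600 + 1/10000 = 0.00019434 per hour.
P(min > 8700) = e^(−0.00019434·8700) = e^(−1.6908) ≈ 0.184.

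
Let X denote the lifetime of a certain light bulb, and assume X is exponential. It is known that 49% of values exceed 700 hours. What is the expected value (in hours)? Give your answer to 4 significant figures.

e^(−λ·700) = 0.49 ⇒ λ = −ln(0.49)/700 = 0.00101907.
Mean = 1/λ = 981.286 hours.

981.3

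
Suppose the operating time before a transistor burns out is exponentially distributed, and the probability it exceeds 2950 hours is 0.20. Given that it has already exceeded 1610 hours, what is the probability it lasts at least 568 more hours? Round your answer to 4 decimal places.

From e^(−λ·2950) = 0.20, λ = −ln(0.20)/2950 = 0.000545572.
Memoryless: P(X > 1610+568 | X > 1610) = P(X > 568) = e^(−0.000545572·568) ≈ 0.7335.

0.7335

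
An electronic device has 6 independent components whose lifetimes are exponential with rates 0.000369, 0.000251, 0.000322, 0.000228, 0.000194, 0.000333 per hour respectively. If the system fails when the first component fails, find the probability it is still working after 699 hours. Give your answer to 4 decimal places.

The time to first failure is exponential with rate Σλ = 0.000369 + 0.000251 + 0.000322 + 0.000228 + 0.000194 + 0.000333 = 0.001697.
P(min > 699) = e^(−0.001697·699) = e^(−1.1862) ≈ 0.3054.

0.3054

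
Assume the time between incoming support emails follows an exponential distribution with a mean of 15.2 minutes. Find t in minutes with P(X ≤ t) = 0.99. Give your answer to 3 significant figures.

70.0

The rate is λ = 1/15.2 = 0.0657895 per minute.
Set 1 − e^(−λt) = 0.99, so t = −ln(0.01)/λ = 4.6052/0.0657895 ≈ 69.9986 minutes.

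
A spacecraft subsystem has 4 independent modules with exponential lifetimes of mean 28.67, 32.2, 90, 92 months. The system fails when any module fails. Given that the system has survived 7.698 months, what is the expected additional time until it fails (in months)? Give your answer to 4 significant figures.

11.37

First-failure rate Σλ = 1/28.67 + 1/32.2 + 1/90 + 1/92 = 0.0879162.
By memorylessness the expected residual is 1/Σλ = 11.3745 months, regardless of the 7.698 already elapsed.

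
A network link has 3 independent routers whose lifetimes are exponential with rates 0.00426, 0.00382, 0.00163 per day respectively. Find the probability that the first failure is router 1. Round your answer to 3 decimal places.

The time to first failure is exponential with rate Σλ = 0.00426 + 0.00382 + 0.00163 = 0.00971.
P(router 1 first) = λ_1/Σλ = 0.00426/0.00971 ≈ 0.439.

0.439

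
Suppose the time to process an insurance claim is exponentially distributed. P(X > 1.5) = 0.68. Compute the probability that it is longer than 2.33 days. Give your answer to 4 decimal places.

0.5493

e^(−λ·1.5) = 0.68 ⇒ λ = −ln(0.68)/1.5 = 0.257108.
P(X > 2.33) = e^(−0.257108·2.33) = e^(−0.59906) ≈ 0.5493.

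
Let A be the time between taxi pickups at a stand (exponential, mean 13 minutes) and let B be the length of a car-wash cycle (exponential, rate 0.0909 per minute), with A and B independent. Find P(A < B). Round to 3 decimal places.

λ_1 = 1/13 = 0.0769231, λ_2 = 0.0909.
For independent exponentials, P(A < B) = λ_1/(λ_1+λ_2) = 0.0769231/0.167823 ≈ 0.458.

0.458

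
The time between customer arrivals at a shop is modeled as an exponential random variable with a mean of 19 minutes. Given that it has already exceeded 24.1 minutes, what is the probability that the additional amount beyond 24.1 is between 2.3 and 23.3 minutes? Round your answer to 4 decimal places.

The rate is λ = 1/19 = 0.0526316 per minute.
Memoryless: the residual past 24.1 is again Exp(λ).
P(2.3 < residual < 23.3) = e^(−λ·2.3) − e^(−λ·23.3) = 0.88599 − 0.29337 ≈ 0.5926.

0.5926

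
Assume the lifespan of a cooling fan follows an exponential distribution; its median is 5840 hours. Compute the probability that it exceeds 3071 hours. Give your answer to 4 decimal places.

0.6945

For an exponential, median = ln(2)/λ, so λ = ln 2 / 5840 = 0.00011869 per hour.
P(X > 3071) = e^(−λ·3071) = e^(−0.3645) ≈ 0.6945.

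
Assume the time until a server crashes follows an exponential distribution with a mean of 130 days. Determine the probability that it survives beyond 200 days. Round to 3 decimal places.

0.215

The rate is λ = 1/130 = 0.00769231 per day.
P(X > 200) = e^(−λ·200) = e^(−1.5385) ≈ 0.215.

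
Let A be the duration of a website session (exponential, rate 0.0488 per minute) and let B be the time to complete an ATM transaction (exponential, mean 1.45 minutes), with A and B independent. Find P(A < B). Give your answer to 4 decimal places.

0.0661

λ_1 = 0.0488, λ_2 = 1/1.45 = 0.689655.
For independent exponentials, P(A < B) = λ_1/(λ_1+λ_2) = 0.0488/0.738455 ≈ 0.0661.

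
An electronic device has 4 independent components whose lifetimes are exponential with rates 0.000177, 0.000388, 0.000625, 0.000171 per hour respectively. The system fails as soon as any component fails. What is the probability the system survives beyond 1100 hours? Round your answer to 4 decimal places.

0.2238

The time to first failure is exponential with rate Σλ = 0.000177 + 0.000388 + 0.000625 + 0.000171 = 0.001361.
P(min > 1100) = e^(−0.001361·1100) = e^(−1.4971) ≈ 0.2238.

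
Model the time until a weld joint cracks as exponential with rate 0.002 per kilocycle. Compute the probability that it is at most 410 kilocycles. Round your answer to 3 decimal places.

0.560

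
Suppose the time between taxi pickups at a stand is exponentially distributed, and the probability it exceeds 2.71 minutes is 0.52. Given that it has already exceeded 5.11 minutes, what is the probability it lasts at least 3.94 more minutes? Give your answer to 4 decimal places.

0.3865

From e^(−λ·2.71) = 0.52, λ = −ln(0.52)/2.71 = 0.241301.
Memoryless: P(X > 5.11+3.94 | X > 5.11) = P(X > 3.94) = e^(−0.241301·3.94) ≈ 0.3865.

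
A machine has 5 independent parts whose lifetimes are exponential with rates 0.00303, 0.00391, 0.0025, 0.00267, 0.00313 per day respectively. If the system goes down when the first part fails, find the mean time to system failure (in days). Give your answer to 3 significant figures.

65.6

The time to first failure is exponential with rate Σλ = 0.00303 + 0.00391 + 0.0025 + 0.00267 + 0.00313 = 0.01524.
E[min] = 1/Σλ = 1/0.01524 = 65.6168 days.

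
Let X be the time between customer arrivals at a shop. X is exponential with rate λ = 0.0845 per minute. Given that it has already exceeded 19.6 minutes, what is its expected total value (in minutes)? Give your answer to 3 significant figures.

By memorylessness, E[X | X > 19.6] = 19.6 + 1/λ = 19.6 + 11.8343 = 31.4343 minutes.

31.4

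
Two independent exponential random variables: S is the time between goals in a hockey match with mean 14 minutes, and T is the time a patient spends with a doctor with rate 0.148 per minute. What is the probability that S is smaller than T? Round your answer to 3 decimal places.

λ_1 = 1/14 = 0.0714286, λ_2 = 0.148.
For independent exponentials, P(S < T) = λ_1/(λ_1+λ_2) = 0.0714286/0.219429 ≈ 0.326.

0.326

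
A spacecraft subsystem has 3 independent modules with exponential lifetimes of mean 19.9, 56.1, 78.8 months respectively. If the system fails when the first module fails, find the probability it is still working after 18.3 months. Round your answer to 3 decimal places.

0.228

The first failure time is exponential with rate Σλ_i = 1/19.9 + 1/56.1 + 1/78.8 = 0.0807669 per month.
P(min > 18.3) = e^(−0.0807669·18.3) = e^(−1.478) ≈ 0.228.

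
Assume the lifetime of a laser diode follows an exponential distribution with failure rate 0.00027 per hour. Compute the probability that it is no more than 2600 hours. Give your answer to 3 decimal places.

P(X ≤ 2600) = 1 − e^(−λ·2600) = 1 − e^(−0.702) ≈ 0.504.

0.504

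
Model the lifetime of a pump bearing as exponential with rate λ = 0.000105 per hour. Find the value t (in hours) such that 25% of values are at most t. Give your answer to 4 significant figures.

2740

Set 1 − e^(−λt) = 0.25, so t = −ln(0.75)/λ = 0.28768/0.000105 ≈ 2739.83 hours.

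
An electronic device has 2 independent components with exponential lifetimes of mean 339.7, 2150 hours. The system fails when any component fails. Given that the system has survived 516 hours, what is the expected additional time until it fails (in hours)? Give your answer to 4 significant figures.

First-failure rate Σλ = 1/339.7 + 1/2150 = 0.00340889.
By memorylessness the expected residual is 1/Σλ = 293.351 hours, regardless of the 516 already elapsed.

293.4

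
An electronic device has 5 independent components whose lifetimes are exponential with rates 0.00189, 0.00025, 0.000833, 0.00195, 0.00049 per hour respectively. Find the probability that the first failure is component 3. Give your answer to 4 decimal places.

0.1539

The time to first failure is exponential with rate Σλ = 0.00189 + 0.00025 + 0.000833 + 0.00195 + 0.00049 = 0.005413.
P(component 3 first) = λ_3/Σλ = 0.000833/0.005413 ≈ 0.1539.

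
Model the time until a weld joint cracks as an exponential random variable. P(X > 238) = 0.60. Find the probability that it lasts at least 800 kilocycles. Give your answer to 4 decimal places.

e^(−λ·238) = 0.60 ⇒ λ = −ln(0.60)/238 = 0.00214633.
P(X > 800) = e^(−0.00214633·800) = e^(−1.7171) ≈ 0.1796.

0.1796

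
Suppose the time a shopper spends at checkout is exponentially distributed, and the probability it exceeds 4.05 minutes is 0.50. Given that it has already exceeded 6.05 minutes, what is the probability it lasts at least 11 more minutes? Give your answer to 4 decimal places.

0.1522

From e^(−λ·4.05) = 0.50, λ = −ln(0.50)/4.05 = 0.171147.
Memoryless: P(X > 6.05+11 | X > 6.05) = P(X > 11) = e^(−0.171147·11) ≈ 0.1522.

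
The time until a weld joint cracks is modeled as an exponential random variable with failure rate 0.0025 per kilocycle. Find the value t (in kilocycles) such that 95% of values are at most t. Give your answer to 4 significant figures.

1198

Set 1 − e^(−λt) = 0.95, so t = −ln(0.05)/λ = 2.9957/0.0025 ≈ 1198.29 kilocycles.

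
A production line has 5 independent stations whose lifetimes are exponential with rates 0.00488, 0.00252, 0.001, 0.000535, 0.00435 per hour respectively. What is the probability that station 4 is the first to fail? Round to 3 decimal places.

0.040

The time to first failure is exponential with rate Σλ = 0.00488 + 0.00252 + 0.001 + 0.000535 + 0.00435 = 0.013285.
P(station 4 first) = λ_4/Σλ = 0.000535/0.013285 ≈ 0.040.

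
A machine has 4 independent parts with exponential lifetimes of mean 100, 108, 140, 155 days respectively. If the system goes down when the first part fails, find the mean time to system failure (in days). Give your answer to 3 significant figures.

30.4

The first failure time is exponential with rate Σλ_i = 1/100 + 1/108 + 1/140 + 1/155 = 0.0328537 per day.
E[min] = 1/Σλ = 1/0.0328537 = 30.4379 days.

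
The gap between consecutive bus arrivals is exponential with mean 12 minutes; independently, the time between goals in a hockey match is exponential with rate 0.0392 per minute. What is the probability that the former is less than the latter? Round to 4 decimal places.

0.6801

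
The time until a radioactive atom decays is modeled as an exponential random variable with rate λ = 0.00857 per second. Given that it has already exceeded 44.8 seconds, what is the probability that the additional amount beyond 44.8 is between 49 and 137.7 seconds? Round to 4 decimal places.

Memoryless: the residual past 44.8 is again Exp(λ).
P(49 < residual < 137.7) = e^(−λ·49) − e^(−λ·137.7) = 0.65709 − 0.30725 ≈ 0.3498.

0.3498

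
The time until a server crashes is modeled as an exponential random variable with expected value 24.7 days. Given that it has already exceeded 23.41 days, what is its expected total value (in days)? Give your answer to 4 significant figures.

The rate is λ = 1/24.7 = 0.0404858 per day.
By memorylessness, E[X | X > 23.41] = 23.41 + 1/λ = 23.41 + 24.7 = 48.11 days.

48.11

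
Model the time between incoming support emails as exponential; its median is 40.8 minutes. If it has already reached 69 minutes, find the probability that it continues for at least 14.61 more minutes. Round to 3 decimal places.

0.780

For an exponential, median = ln(2)/λ, so λ = ln 2 / 40.8 = 0.0169889 per minute.
The exponential is memoryless, so the remaining time is again Exp(λ): the condition X > 69 is irrelevant.
P(X > 14.61) = e^(−0.24821) ≈ 0.780.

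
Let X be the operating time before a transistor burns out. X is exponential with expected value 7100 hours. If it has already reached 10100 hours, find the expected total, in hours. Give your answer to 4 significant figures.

17200

The rate is λ = 1/7100 = 0.000140845 per hour.
By memorylessness, E[X | X > 10100] = 10100 + 1/λ = 10100 + 7100 = 17200 hours.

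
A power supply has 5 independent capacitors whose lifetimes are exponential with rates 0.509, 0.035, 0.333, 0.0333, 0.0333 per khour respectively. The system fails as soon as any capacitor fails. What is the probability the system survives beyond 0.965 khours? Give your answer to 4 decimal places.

0.4023

The time to first failure is exponential with rate Σλ = 0.509 + 0.035 + 0.333 + 0.0333 + 0.0333 = 0.9436.
P(min > 0.965) = e^(−0.9436·0.965) = e^(−0.91057) ≈ 0.4023.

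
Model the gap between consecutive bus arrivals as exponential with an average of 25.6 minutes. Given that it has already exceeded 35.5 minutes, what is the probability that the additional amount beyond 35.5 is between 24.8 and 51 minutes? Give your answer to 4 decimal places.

0.2432

The rate is λ = 1/25.6 = 0.0390625 per minute.
Memoryless: the residual past 35.5 is again Exp(λ).
P(24.8 < residual < 51) = e^(−λ·24.8) − e^(−λ·51) = 0.37956 − 0.13640 ≈ 0.2432.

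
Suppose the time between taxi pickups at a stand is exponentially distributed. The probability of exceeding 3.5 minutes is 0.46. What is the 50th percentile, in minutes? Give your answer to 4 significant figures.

3.124

e^(−λ·3.5) = 0.46 ⇒ λ = −ln(0.46)/3.5 = 0.221865.
50th percentile: 1 − e^(−λt) = 0.5, t = −ln(0.5)/λ = 3.12418 minutes.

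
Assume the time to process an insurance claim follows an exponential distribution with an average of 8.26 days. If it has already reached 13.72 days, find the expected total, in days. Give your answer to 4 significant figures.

21.98

The rate is λ = 1/8.26 = 0.121065 per day.
By memorylessness, E[X | X > 13.72] = 13.72 + 1/λ = 13.72 + 8.26 = 21.98 days.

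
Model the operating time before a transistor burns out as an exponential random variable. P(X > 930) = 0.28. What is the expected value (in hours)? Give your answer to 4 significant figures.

730.6

e^(−λ·930) = 0.28 ⇒ λ = −ln(0.28)/930 = 0.00136878.
Mean = 1/λ = 730.577 hours.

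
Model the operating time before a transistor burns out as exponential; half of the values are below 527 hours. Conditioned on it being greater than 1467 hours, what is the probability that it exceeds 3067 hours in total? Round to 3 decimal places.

For an exponential, median = ln(2)/λ, so λ = ln 2 / 527 = 0.00131527 per hour.
P(X > s+t | X > s) = e^(−λ(s+t))/e^(−λs) = e^(−λt), independent of s = 1467.
P(X > 1600) = e^(−2.1044) ≈ 0.122.

0.122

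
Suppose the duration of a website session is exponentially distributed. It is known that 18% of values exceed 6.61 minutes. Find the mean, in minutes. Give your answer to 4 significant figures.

e^(−λ·6.61) = 0.18 ⇒ λ = −ln(0.18)/6.61 = 0.259425.
Mean = 1/λ = 3.85468 minutes.

3.855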